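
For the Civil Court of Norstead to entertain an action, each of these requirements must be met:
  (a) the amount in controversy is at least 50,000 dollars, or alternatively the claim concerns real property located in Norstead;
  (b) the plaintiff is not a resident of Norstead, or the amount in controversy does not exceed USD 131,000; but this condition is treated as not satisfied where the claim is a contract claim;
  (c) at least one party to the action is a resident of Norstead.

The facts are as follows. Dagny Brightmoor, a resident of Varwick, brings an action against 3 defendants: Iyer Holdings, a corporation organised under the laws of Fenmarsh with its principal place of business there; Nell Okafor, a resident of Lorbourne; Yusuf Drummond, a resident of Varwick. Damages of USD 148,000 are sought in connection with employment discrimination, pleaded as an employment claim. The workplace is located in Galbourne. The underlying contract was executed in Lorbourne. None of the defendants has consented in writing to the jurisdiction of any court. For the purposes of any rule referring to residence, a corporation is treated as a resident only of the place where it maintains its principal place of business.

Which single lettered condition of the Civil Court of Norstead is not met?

The Civil Court of Norstead:
  (a) The amount in controversy is 148,000 dollars, which meets the USD 50,000 floor — that alternative is enough. Met.
  (b) The plaintiff resides in Varwick, which is not Norstead, so this disjunct is met. And the carve-out is inapplicable — the claim is an employment claim, not a contract claim. Satisfied.
  (c) No party resides in Norstead. Not met.
Only condition (c) fails.

(c)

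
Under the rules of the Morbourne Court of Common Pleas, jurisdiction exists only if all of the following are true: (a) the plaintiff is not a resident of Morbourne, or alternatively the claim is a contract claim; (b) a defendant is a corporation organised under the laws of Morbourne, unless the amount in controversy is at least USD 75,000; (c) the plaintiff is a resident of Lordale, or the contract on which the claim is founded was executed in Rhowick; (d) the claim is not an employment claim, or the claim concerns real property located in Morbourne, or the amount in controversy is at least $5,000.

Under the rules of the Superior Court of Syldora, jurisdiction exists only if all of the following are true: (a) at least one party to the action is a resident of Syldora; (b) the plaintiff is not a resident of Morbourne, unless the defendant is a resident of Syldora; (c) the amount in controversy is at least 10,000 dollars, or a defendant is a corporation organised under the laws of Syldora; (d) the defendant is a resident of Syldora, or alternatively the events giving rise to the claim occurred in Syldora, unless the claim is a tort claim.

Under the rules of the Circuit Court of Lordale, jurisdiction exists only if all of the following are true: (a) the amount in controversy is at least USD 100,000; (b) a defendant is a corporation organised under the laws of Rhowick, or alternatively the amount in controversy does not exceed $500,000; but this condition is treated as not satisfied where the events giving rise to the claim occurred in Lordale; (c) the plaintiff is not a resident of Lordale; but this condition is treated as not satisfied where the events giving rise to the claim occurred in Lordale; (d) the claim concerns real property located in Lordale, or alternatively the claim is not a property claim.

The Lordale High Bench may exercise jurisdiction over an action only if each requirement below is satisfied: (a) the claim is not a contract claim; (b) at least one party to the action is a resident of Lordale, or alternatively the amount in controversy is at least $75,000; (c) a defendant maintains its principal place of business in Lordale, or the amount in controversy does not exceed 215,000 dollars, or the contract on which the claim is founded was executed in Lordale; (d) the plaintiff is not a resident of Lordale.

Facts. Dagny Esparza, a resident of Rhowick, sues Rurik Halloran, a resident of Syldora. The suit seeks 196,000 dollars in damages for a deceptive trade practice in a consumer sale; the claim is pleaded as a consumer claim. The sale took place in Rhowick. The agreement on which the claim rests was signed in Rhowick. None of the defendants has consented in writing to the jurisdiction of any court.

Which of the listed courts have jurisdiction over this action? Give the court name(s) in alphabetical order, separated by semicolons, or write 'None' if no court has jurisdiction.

the Circuit Court of Lordale; the Lordale High Bench; the Morbourne Court of Common Pleas; the Superior Court of Syldora

The Morbourne Court of Common Pleas:
  (a) The plaintiff resides in Rhowick, which is not Morbourne, which satisfies one of the alternatives. Met.
  (b) No defendant is a corporation. The proviso rescues it, though: the amount in controversy is 196,000 dollars, which meets the $75,000 floor. Condition met.
  (c) The contract was executed in Rhowick, so one alternative holds. Condition met.
  (d) The claim is a consumer claim, not an employment claim, which satisfies one of the alternatives. Satisfied.
  → The court has jurisdiction.
The Superior Court of Syldora:
  (a) Rurik Halloran resides in Syldora. Met.
  (b) The plaintiff resides in Rhowick, which is not Morbourne. Condition met.
  (c) The amount in controversy is 196,000 dollars, which meets the USD 10,000 floor, which satisfies one of the alternatives. Satisfied.
  (d) The defendant resides in Syldora, so one alternative holds. Met.
  → The court has jurisdiction.
The Circuit Court of Lordale:
  (a) The amount in controversy is USD 196,000, which meets the $100,000 floor. Met.
  (b) The amount in controversy is USD 196,000, within the 500,000 dollars ceiling — that alternative is enough. The exception is not triggered, since the operative events occurred in Rhowick, not Lordale. Met.
  (c) The plaintiff resides in Rhowick, which is not Lordale. The carve-out does not apply: the operative events occurred in Rhowick, not Lordale. Met.
  (d) The claim is a consumer claim, not a property claim, so one alternative holds. Condition met.
  → All conditions met; jurisdiction exists.
The Lordale High Bench:
  (a) The claim is a consumer claim, not a contract claim. Satisfied.
  (b) The amount in controversy is $196,000, which meets the USD 75,000 floor, which satisfies one of the alternatives. Met.
  (c) The amount in controversy is 196,000 dollars, within the USD 215,000 ceiling — that alternative is enough. Satisfied.
  (d) The plaintiff resides in Rhowick, which is not Lordale. Met.
  → The court has jurisdiction.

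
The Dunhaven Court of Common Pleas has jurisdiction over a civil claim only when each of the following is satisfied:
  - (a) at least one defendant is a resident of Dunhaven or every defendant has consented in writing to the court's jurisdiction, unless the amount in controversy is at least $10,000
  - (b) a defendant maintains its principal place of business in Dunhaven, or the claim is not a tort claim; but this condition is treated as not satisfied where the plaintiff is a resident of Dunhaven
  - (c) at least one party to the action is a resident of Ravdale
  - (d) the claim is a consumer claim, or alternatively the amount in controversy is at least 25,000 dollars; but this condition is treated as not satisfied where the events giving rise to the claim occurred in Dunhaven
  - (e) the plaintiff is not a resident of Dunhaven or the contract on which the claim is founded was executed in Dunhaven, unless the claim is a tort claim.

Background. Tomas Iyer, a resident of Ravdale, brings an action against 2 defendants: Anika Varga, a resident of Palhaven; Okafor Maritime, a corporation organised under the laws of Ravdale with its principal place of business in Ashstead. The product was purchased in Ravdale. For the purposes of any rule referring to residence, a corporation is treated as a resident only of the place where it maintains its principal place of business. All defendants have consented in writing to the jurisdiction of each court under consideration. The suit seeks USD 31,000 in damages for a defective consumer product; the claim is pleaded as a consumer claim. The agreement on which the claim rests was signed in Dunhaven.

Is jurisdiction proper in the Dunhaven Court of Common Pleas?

Yes

The Dunhaven Court of Common Pleas:
  (a) Every defendant has filed written consent, so one alternative holds. Satisfied.
  (b) The claim is a consumer claim, not a tort claim, which satisfies one of the alternatives. And the carve-out is inapplicable — the plaintiff resides in Ravdale, not Dunhaven. Satisfied.
  (c) Tomas Iyer resides in Ravdale. Satisfied.
  (d) The claim is a consumer claim, so this disjunct is met. The carve-out does not apply: the operative events occurred in Ravdale, not Dunhaven. Met.
  (e) The plaintiff resides in Ravdale, which is not Dunhaven, so one alternative holds. Condition met.
  → Jurisdiction lies.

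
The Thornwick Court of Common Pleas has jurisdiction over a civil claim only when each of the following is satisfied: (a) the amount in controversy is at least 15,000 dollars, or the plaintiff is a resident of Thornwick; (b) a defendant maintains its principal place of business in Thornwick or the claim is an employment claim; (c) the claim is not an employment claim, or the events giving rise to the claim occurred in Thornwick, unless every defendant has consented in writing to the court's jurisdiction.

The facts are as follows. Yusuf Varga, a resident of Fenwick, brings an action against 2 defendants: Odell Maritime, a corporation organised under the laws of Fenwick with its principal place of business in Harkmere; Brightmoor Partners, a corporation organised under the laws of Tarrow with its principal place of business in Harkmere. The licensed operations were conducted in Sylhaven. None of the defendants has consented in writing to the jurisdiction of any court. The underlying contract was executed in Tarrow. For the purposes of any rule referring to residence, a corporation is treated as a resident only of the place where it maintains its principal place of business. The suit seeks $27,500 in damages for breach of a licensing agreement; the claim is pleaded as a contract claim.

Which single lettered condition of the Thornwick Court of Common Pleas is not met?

(b)

The Thornwick Court of Common Pleas:
  (a) The amount in controversy is 27,500 dollars, which meets the $15,000 floor, so this disjunct is met. Met.
  (b) The corporate defendant(s) have their principal place of business in Harkmere, not Thornwick; the claim is a contract claim, not an employment claim — no alternative holds. Condition not met.
  (c) The claim is a contract claim, not an employment claim, so one alternative holds. Met.
Only condition (b) fails.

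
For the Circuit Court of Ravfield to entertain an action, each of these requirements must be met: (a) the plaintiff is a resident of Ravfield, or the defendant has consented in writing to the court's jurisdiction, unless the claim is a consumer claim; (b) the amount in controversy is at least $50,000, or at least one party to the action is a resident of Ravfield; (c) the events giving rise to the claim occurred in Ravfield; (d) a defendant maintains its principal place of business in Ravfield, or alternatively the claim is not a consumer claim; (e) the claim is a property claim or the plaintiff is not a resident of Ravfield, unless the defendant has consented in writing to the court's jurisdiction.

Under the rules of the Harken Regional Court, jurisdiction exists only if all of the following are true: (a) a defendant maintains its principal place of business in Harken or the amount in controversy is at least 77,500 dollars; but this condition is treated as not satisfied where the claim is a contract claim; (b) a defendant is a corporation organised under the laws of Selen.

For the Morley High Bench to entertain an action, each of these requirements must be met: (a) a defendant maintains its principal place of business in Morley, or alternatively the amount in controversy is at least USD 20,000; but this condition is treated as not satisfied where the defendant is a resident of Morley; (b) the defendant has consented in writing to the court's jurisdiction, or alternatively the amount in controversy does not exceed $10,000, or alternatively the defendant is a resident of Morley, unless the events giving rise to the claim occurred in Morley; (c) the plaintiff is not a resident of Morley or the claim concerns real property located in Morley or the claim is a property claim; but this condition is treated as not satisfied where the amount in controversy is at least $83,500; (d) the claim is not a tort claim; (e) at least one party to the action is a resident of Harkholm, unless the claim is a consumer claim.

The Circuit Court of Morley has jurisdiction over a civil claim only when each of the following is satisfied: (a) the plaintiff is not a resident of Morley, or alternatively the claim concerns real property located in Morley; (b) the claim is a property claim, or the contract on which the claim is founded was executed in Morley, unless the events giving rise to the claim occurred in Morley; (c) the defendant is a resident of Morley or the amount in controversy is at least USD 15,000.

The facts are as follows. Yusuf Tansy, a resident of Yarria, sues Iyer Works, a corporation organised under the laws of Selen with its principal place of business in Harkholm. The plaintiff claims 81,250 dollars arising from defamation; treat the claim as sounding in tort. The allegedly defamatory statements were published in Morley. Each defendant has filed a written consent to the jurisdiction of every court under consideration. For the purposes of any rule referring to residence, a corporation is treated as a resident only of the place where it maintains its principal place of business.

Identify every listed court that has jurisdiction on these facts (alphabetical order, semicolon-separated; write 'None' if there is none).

The Circuit Court of Ravfield:
  (a) Every defendant has filed written consent, so this disjunct is met. Met.
  (b) The amount in controversy is $81,250, which meets the 50,000 dollars floor, which satisfies one of the alternatives. Met.
  (c) The operative events occurred in Morley, not Ravfield. Not satisfied.
  (d) The claim is a tort claim, not a consumer claim — that alternative is enough. Condition met.
  (e) The plaintiff resides in Yarria, which is not Ravfield, so this disjunct is met. Satisfied.
  → No jurisdiction.
The Harken Regional Court:
  (a) The amount in controversy is 81,250 dollars, which meets the $77,500 floor, which satisfies one of the alternatives. And the carve-out is inapplicable — the claim is a tort claim, not a contract claim. Satisfied.
  (b) Iyer Works is organised under the laws of Selen. Met.
  → Jurisdiction lies.
The Morley High Bench:
  (a) The amount in controversy is 81,250 dollars, which meets the USD 20,000 floor, so one alternative holds. And the carve-out is inapplicable — the defendant resides in Harkholm, not Morley. Satisfied.
  (b) Every defendant has filed written consent, so this disjunct is met. Met.
  (c) The plaintiff resides in Yarria, which is not Morley, so this disjunct is met. The exception is not triggered, since the amount in controversy is 81,250 dollars, below the 83,500 dollars floor. Met.
  (d) The claim is a tort claim. Not satisfied.
  (e) Iyer Works resides in Harkholm. Condition met.
  → Not every requirement is met — no jurisdiction.
The Circuit Court of Morley:
  (a) The plaintiff resides in Yarria, which is not Morley, so one alternative holds. Condition met.
  (b) The claim is a tort claim, not a property claim; no contract (and hence no place of execution) is alleged — every alternative fails. However, the operative events occurred in Morley, so the 'unless' proviso supplies this condition. Condition met.
  (c) The amount in controversy is 81,250 dollars, which meets the USD 15,000 floor, which satisfies one of the alternatives. Met.
  → The court has jurisdiction.

the Circuit Court of Morley; the Harken Regional Court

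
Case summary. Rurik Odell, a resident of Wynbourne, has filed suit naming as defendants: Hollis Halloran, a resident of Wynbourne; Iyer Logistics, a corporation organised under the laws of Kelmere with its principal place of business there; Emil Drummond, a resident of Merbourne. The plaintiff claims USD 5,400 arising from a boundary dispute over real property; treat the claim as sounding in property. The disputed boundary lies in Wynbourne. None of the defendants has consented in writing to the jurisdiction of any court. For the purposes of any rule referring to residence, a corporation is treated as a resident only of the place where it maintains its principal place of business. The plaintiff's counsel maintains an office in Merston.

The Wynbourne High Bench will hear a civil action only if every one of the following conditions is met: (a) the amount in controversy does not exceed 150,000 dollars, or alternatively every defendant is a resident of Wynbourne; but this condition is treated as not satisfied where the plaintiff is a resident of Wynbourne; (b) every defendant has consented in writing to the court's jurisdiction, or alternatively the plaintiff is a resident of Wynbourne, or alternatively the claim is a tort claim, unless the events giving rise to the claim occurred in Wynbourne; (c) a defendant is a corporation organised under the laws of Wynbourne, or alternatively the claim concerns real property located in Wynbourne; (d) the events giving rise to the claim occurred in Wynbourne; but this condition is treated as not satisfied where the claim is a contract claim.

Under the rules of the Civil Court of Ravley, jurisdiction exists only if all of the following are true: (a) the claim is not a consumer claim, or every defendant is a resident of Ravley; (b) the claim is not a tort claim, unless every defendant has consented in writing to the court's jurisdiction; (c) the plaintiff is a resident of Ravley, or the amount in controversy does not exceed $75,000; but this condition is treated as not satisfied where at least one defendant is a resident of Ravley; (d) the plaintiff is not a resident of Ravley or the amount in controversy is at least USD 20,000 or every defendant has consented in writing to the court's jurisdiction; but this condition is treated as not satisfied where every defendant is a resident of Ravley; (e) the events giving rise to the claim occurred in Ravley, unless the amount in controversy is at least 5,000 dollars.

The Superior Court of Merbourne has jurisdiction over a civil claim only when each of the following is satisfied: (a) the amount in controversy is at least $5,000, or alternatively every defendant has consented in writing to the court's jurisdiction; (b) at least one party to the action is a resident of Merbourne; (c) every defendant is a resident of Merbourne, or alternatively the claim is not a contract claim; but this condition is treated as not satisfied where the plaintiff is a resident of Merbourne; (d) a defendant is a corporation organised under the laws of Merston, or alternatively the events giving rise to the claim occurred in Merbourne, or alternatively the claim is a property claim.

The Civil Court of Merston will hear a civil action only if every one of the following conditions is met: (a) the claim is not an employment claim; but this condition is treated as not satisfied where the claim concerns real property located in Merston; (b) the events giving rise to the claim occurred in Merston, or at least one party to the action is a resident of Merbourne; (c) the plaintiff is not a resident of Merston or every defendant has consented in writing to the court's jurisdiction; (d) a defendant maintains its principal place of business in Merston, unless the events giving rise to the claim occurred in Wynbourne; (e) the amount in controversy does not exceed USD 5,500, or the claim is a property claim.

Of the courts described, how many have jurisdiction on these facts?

3

The Wynbourne High Bench:
  (a) The amount in controversy is 5,400 dollars, within the 150,000 dollars ceiling, so one alternative holds. But the plaintiff resides in Wynbourne, triggering the carve-out and defeating this condition. Not met.
  (b) The plaintiff resides in Wynbourne, so one alternative holds. Condition met.
  (c) The property lies in Wynbourne, which satisfies one of the alternatives. Satisfied.
  (d) The operative events occurred in Wynbourne. The carve-out does not apply: the claim is a property claim, not a contract claim. Met.
  → The court lacks jurisdiction.
The Civil Court of Ravley:
  (a) The claim is a property claim, not a consumer claim, which satisfies one of the alternatives. Condition met.
  (b) The claim is a property claim, not a tort claim. Satisfied.
  (c) The amount in controversy is $5,400, within the USD 75,000 ceiling, so one alternative holds. And the carve-out is inapplicable — no defendant resides in Ravley (they reside in Wynbourne, Kelmere, Merbourne). Met.
  (d) The plaintiff resides in Wynbourne, which is not Ravley, so this disjunct is met. The carve-out does not apply: the defendants reside as follows — Hollis Halloran in Wynbourne, Iyer Logistics in Kelmere, Emil Drummond in Merbourne — not all in Ravley. Condition met.
  (e) The operative events occurred in Wynbourne, not Ravley. However, the amount in controversy is USD 5,400, which meets the $5,000 floor, so the 'unless' proviso supplies this condition. Met.
  → The court has jurisdiction.
The Superior Court of Merbourne:
  (a) The amount in controversy is 5,400 dollars, which meets the $5,000 floor, so this disjunct is met. Satisfied.
  (b) Emil Drummond resides in Merbourne. Satisfied.
  (c) The claim is a property claim, not a contract claim, which satisfies one of the alternatives. The exception is not triggered, since the plaintiff resides in Wynbourne, not Merbourne. Met.
  (d) The claim is a property claim, so this disjunct is met. Satisfied.
  → Jurisdiction lies.
The Civil Court of Merston:
  (a) The claim is a property claim, not an employment claim. And the carve-out is inapplicable — the property lies in Wynbourne, not Merston. Satisfied.
  (b) Emil Drummond resides in Merbourne, so one alternative holds. Satisfied.
  (c) The plaintiff resides in Wynbourne, which is not Merston, so one alternative holds. Condition met.
  (d) The corporate defendant(s) have their principal place of business in Kelmere, not Merston. The proviso rescues it, though: the operative events occurred in Wynbourne. Satisfied.
  (e) The amount in controversy is USD 5,400, within the 5,500 dollars ceiling, so this disjunct is met. Condition met.
  → Every requirement is satisfied — jurisdiction.
Courts with jurisdiction: the Civil Court of Ravley, the Superior Court of Merbourne, the Civil Court of Merston — 3 in total.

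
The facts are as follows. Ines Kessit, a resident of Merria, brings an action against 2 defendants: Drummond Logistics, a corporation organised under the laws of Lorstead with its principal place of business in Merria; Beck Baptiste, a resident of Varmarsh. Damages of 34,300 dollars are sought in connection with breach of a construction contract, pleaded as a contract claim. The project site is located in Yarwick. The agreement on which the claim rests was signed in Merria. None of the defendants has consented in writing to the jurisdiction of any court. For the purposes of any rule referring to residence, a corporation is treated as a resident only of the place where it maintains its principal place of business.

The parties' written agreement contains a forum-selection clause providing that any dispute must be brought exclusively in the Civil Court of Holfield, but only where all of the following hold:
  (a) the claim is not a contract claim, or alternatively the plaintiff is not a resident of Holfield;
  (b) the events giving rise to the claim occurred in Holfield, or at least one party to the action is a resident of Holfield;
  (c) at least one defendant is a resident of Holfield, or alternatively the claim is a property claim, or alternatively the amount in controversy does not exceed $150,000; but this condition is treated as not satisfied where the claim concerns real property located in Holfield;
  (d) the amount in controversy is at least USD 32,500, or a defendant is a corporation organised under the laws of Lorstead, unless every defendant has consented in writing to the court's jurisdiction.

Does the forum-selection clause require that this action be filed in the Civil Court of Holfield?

No

The Civil Court of Holfield:
  (a) The plaintiff resides in Merria, which is not Holfield, so one alternative holds. Satisfied.
  (b) The operative events occurred in Yarwick, not Holfield; no party resides in Holfield — no alternative holds. Not satisfied.
  (c) The amount in controversy is $34,300, within the $150,000 ceiling, so one alternative holds. The exception is not triggered, since the claim does not concern real property. Satisfied.
  (d) The amount in controversy is USD 34,300, which meets the $32,500 floor, which satisfies one of the alternatives. Condition met.
  → The clause does not apply.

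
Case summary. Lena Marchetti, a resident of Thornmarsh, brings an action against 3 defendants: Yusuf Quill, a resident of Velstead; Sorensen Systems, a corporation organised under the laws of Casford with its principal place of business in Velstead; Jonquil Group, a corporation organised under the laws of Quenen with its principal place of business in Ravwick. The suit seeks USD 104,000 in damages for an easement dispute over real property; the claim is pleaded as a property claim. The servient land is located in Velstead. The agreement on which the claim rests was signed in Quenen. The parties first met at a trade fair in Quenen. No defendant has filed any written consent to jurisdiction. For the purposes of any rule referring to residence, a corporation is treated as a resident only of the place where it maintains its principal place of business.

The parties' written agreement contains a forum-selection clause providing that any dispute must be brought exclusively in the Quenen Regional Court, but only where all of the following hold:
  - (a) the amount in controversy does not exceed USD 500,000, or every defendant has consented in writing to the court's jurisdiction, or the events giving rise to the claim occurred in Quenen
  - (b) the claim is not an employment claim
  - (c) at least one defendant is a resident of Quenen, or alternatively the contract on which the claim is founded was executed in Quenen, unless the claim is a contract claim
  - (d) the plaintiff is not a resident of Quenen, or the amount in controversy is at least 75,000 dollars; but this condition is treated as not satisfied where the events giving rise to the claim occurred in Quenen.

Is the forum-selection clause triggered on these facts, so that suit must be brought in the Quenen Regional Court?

Yes

The Quenen Regional Court:
  (a) The amount in controversy is USD 104,000, within the USD 500,000 ceiling — that alternative is enough. Met.
  (b) The claim is a property claim, not an employment claim. Condition met.
  (c) The contract was executed in Quenen, which satisfies one of the alternatives. Condition met.
  (d) The plaintiff resides in Thornmarsh, which is not Quenen, so one alternative holds. And the carve-out is inapplicable — the operative events occurred in Velstead, not Quenen. Satisfied.
  → Forum clause is triggered.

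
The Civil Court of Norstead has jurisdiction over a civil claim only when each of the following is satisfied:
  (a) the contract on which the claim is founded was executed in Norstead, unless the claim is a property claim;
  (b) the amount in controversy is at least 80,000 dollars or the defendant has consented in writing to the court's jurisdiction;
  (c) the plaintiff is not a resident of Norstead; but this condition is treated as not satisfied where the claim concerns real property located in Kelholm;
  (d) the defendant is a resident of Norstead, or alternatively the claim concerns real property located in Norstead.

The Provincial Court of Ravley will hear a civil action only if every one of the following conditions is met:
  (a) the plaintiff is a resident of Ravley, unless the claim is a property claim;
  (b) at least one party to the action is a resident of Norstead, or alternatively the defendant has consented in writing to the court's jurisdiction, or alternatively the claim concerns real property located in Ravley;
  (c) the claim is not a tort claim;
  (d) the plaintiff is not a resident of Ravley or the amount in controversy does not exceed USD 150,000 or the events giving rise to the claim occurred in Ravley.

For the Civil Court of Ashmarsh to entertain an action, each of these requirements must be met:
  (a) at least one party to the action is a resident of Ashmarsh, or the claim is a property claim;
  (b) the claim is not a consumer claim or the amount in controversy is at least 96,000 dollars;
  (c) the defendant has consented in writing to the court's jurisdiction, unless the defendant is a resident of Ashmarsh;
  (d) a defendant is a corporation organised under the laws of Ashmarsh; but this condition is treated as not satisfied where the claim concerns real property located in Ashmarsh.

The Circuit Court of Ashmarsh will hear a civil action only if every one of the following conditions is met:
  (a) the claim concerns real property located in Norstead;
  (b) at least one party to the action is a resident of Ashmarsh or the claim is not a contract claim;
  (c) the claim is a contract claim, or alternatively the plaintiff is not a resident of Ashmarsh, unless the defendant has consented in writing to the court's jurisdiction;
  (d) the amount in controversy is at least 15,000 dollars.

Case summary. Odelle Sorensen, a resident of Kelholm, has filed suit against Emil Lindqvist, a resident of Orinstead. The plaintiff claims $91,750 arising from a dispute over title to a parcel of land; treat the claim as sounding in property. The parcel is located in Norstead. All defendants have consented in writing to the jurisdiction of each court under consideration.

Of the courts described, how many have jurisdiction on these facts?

The Civil Court of Norstead:
  (a) No contract (and hence no place of execution) is alleged. However, the claim is a property claim, so the 'unless' proviso supplies this condition. Met.
  (b) The amount in controversy is 91,750 dollars, which meets the $80,000 floor, so one alternative holds. Met.
  (c) The plaintiff resides in Kelholm, which is not Norstead. And the carve-out is inapplicable — the property lies in Norstead, not Kelholm. Met.
  (d) The property lies in Norstead, so this disjunct is met. Condition met.
  → Every requirement is satisfied — jurisdiction.
The Provincial Court of Ravley:
  (a) The plaintiff resides in Kelholm, not Ravley. However, the claim is a property claim, so the 'unless' proviso supplies this condition. Met.
  (b) Every defendant has filed written consent, so one alternative holds. Met.
  (c) The claim is a property claim, not a tort claim. Satisfied.
  (d) The plaintiff resides in Kelholm, which is not Ravley, so this disjunct is met. Met.
  → The court has jurisdiction.
The Civil Court of Ashmarsh:
  (a) The claim is a property claim, which satisfies one of the alternatives. Satisfied.
  (b) The claim is a property claim, not a consumer claim, so one alternative holds. Met.
  (c) Every defendant has filed written consent. Satisfied.
  (d) No defendant is a corporation. Not met.
  → No jurisdiction.
The Circuit Court of Ashmarsh:
  (a) The property lies in Norstead. Satisfied.
  (b) The claim is a property claim, not a contract claim, which satisfies one of the alternatives. Satisfied.
  (c) The plaintiff resides in Kelholm, which is not Ashmarsh, so this disjunct is met. Satisfied.
  (d) The amount in controversy is $91,750, which meets the $15,000 floor. Condition met.
  → Jurisdiction lies.
Courts with jurisdiction: the Civil Court of Norstead, the Provincial Court of Ravley, the Circuit Court of Ashmarsh — 3 in total.

3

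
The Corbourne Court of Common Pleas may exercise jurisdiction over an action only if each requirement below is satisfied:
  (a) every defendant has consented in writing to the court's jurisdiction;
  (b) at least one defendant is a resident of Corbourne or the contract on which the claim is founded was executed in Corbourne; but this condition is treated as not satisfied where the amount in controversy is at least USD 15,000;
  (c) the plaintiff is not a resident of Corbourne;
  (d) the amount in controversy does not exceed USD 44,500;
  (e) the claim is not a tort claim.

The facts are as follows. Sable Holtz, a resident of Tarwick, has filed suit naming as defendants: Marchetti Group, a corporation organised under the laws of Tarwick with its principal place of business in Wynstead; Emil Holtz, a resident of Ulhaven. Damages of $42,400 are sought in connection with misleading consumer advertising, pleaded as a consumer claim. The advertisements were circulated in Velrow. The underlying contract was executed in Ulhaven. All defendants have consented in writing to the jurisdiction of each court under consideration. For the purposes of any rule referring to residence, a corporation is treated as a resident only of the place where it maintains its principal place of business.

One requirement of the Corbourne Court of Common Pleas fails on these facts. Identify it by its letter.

(b)

The Corbourne Court of Common Pleas:
  (a) Every defendant has filed written consent. Satisfied.
  (b) No defendant resides in Corbourne (they reside in Wynstead, Ulhaven); the contract was executed in Ulhaven, not Corbourne — no alternative holds. Fails.
  (c) The plaintiff resides in Tarwick, which is not Corbourne. Condition met.
  (d) The amount in controversy is $42,400, within the $44,500 ceiling. Satisfied.
  (e) The claim is a consumer claim, not a tort claim. Condition met.
Only condition (b) fails.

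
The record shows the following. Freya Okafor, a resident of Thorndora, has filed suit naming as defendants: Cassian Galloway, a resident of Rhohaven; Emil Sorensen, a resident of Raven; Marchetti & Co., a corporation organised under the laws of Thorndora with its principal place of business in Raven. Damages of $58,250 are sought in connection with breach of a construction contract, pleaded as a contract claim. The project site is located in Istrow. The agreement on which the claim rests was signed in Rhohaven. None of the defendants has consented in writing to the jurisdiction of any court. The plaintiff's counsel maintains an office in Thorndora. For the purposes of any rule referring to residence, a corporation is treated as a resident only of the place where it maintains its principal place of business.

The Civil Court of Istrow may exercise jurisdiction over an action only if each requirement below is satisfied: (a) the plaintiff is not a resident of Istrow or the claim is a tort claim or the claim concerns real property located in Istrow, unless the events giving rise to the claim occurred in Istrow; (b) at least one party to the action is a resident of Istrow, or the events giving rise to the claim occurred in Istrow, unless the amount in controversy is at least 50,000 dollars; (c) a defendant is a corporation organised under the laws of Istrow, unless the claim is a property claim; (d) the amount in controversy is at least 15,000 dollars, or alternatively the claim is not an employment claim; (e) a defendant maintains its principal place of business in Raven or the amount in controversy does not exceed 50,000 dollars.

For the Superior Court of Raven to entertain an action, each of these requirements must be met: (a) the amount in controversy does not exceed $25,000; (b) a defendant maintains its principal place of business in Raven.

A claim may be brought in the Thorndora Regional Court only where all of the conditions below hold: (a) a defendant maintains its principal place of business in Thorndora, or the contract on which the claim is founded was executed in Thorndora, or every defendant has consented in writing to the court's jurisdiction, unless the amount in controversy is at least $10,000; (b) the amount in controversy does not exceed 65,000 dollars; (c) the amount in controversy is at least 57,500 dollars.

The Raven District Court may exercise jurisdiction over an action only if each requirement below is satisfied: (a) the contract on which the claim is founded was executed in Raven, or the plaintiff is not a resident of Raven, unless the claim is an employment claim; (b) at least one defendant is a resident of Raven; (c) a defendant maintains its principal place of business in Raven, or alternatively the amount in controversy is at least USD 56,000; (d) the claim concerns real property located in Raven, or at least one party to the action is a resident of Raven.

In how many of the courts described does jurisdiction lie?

The Civil Court of Istrow:
  (a) The plaintiff resides in Thorndora, which is not Istrow, so this disjunct is met. Satisfied.
  (b) The operative events occurred in Istrow, which satisfies one of the alternatives. Satisfied.
  (c) The corporate defendant(s) are organised in Thorndora, not Istrow. Nor does the 'unless' clause help: the claim is a contract claim, not a property claim. Fails.
  (d) The amount in controversy is 58,250 dollars, which meets the $15,000 floor, so this disjunct is met. Condition met.
  (e) Marchetti & Co. has its principal place of business in Raven, so this disjunct is met. Condition met.
  → No jurisdiction.
The Superior Court of Raven:
  (a) The amount in controversy is 58,250 dollars, above the USD 25,000 ceiling. Fails.
  (b) Marchetti & Co. has its principal place of business in Raven. Satisfied.
  → No jurisdiction.
The Thorndora Regional Court:
  (a) The corporate defendant(s) have their principal place of business in Raven, not Thorndora; the contract was executed in Rhohaven, not Thorndora; no such written consent has been filed — no alternative holds. However, the amount in controversy is $58,250, which meets the 10,000 dollars floor, so the 'unless' proviso supplies this condition. Condition met.
  (b) The amount in controversy is 58,250 dollars, within the $65,000 ceiling. Met.
  (c) The amount in controversy is 58,250 dollars, which meets the 57,500 dollars floor. Satisfied.
  → Every requirement is satisfied — jurisdiction.
The Raven District Court:
  (a) The plaintiff resides in Thorndora, which is not Raven, so one alternative holds. Condition met.
  (b) Emil Sorensen resides in Raven. Satisfied.
  (c) Marchetti & Co. has its principal place of business in Raven, which satisfies one of the alternatives. Condition met.
  (d) Emil Sorensen resides in Raven, so this disjunct is met. Condition met.
  → All conditions met; jurisdiction exists.
Courts with jurisdiction: the Thorndora Regional Court, the Raven District Court — 2 in total.

2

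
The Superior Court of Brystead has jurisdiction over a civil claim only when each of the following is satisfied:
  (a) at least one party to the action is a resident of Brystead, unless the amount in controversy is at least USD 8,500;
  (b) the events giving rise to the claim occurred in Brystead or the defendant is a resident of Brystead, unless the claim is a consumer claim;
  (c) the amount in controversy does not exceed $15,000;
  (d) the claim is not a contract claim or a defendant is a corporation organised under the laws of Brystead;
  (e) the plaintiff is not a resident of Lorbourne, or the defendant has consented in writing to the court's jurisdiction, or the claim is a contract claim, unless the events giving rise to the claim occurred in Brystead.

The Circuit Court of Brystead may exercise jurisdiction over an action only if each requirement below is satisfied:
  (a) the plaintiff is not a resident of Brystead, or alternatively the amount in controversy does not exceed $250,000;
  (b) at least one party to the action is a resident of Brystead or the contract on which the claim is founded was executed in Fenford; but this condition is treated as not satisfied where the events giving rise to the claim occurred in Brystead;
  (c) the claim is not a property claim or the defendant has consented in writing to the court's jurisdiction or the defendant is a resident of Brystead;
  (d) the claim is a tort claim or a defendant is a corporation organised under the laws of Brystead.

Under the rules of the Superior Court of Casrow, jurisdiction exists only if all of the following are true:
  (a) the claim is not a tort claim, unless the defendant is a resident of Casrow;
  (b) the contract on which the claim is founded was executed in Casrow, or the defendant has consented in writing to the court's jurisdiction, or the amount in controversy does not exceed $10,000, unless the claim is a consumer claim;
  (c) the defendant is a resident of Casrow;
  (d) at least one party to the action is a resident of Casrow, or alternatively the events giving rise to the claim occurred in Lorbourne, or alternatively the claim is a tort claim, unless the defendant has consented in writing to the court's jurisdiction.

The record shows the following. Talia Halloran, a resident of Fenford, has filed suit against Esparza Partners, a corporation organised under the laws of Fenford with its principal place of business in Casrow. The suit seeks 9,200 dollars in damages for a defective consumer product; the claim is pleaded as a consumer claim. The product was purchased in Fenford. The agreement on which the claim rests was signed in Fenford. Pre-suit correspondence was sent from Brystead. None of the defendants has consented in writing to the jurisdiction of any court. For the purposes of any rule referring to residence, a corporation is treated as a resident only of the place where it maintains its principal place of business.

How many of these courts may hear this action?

2

The Superior Court of Brystead:
  (a) No party resides in Brystead. The proviso rescues it, though: the amount in controversy is USD 9,200, which meets the USD 8,500 floor. Satisfied.
  (b) The operative events occurred in Fenford, not Brystead; the defendant resides in Casrow, not Brystead — no alternative holds. The proviso rescues it, though: the claim is a consumer claim. Met.
  (c) The amount in controversy is USD 9,200, within the USD 15,000 ceiling. Condition met.
  (d) The claim is a consumer claim, not a contract claim, so this disjunct is met. Condition met.
  (e) The plaintiff resides in Fenford, which is not Lorbourne, so this disjunct is met. Met.
  → Every requirement is satisfied — jurisdiction.
The Circuit Court of Brystead:
  (a) The plaintiff resides in Fenford, which is not Brystead, so this disjunct is met. Met.
  (b) The contract was executed in Fenford — that alternative is enough. The carve-out does not apply: the operative events occurred in Fenford, not Brystead. Condition met.
  (c) The claim is a consumer claim, not a property claim — that alternative is enough. Met.
  (d) The claim is a consumer claim, not a tort claim; the corporate defendant(s) are organised in Fenford, not Brystead — no alternative holds. Not satisfied.
  → At least one condition fails; no jurisdiction.
The Superior Court of Casrow:
  (a) The claim is a consumer claim, not a tort claim. Condition met.
  (b) The amount in controversy is 9,200 dollars, within the USD 10,000 ceiling, so this disjunct is met. Satisfied.
  (c) The defendant resides in Casrow. Condition met.
  (d) Esparza Partners resides in Casrow, so this disjunct is met. Met.
  → All conditions met; jurisdiction exists.
Courts with jurisdiction: the Superior Court of Brystead, the Superior Court of Casrow — 2 in total.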